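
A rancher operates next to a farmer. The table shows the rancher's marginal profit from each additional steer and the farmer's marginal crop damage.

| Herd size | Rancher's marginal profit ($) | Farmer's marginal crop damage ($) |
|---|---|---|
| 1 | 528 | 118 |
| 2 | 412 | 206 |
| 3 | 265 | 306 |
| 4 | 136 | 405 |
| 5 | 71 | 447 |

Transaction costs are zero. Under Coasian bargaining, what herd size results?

Bargaining reaches the level where marginal profit last exceeds marginal crop damage.
That holds through level 2 (412 ≥ 206) but not at 3 (265 < 306).

2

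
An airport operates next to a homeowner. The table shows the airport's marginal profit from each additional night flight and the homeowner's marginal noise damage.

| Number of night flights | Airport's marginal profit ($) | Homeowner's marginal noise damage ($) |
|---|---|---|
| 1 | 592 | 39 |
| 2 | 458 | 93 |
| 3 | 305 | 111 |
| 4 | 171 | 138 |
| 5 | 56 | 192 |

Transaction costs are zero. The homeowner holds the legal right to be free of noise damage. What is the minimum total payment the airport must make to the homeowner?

$381

Efficient level: marginal profit ≥ marginal noise damage through level 4, so k* = 4.
With the homeowner holding the right, the airport must at least compensate total damage at k*: 39 + 93 + 111 + 138 = 381.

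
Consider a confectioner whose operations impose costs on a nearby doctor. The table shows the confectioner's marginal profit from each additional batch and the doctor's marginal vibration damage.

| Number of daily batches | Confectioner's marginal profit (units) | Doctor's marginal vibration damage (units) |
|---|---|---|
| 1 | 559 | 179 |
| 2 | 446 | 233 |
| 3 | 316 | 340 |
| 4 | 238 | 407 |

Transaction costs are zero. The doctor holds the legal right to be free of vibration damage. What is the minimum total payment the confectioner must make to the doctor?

Efficient level: marginal profit ≥ marginal vibration damage through level 2, so k* = 2.
With the doctor holding the right, the confectioner must at least compensate total damage at k*: 179 + 233 = 412.

412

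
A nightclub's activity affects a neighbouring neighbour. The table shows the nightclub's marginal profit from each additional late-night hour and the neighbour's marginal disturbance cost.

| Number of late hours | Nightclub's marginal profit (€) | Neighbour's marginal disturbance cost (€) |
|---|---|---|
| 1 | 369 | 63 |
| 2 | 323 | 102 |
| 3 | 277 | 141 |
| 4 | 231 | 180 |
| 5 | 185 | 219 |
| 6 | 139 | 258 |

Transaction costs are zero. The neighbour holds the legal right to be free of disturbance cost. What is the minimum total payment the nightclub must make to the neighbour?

Efficient level: marginal profit ≥ marginal disturbance cost through level 4, so k* = 4.
With the neighbour holding the right, the nightclub must at least compensate total damage at k*: 63 + 102 + 141 + 180 = 486.

€486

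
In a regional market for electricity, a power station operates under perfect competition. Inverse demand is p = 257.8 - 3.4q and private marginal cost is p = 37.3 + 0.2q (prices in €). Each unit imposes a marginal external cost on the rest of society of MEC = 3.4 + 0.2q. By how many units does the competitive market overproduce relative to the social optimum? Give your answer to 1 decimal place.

Market equilibrium (private): 37.3 + 0.2q = 257.8 - 3.4q → q_m = 61.2500.
Social marginal cost = private MC + MEC = 40.7 + 0.4q.
Set SMC = demand: 40.7 + 0.4q = 257.8 - 3.4q → q* = 57.1316.
Gap = |61.2500 − 57.1316| = 4.1184.

4.1 units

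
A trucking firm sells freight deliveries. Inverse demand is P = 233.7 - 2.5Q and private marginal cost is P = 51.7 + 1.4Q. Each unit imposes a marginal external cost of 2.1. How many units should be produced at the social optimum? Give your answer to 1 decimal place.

Q* = 46.1

Social marginal cost = private MC + MEC = 53.8 + 1.4Q.
Set SMC = demand: 53.8 + 1.4Q = 233.7 - 2.5Q → Q* = 46.1282.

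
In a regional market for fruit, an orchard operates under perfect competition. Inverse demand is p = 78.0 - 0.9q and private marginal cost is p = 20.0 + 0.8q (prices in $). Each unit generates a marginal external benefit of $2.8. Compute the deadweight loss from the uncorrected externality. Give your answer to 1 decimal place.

DWL = $2.3

Market equilibrium (private): 20.0 + 0.8q = 78.0 - 0.9q → q_m = 34.1176.
Social marginal cost = private MC − MEB = 17.2 + 0.8q.
Set SMC = demand: 17.2 + 0.8q = 78.0 - 0.9q → q* = 35.7647.
The loss is the area between SMC and demand from q* to q_m; with linear curves that's a triangle of height MEB(q_m).
DWL = ½ × 1.6471 × 2.8000 = 2.3059.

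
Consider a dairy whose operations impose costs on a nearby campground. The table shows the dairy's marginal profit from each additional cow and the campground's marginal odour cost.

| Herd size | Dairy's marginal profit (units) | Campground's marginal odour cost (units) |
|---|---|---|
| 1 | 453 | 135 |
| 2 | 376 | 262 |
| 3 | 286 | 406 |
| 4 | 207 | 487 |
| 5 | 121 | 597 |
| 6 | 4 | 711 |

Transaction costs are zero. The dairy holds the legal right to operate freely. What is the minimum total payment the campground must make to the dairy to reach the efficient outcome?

Left alone the dairy would choose level 6 (marginal profit stays positive).
Efficient level: k* = 2 (marginal profit ≥ marginal odour cost through 2).
The campground must at least cover the dairy's forgone profit from cutting 6→2: 286 + 207 + 121 + 4 = 618.

618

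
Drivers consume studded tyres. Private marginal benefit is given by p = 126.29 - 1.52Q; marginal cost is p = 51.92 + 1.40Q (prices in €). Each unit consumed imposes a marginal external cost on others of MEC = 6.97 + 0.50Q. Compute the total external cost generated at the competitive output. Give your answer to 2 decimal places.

€339.69

Market equilibrium (private): 51.92 + 1.40Q = 126.29 - 1.52Q → Q_m = 25.4692.
Total external cost = ∫₀^{Q_m} (6.97 + 0.50Q) dQ = 6.97×25.4692 + ½×0.50×25.4692² = 339.6904.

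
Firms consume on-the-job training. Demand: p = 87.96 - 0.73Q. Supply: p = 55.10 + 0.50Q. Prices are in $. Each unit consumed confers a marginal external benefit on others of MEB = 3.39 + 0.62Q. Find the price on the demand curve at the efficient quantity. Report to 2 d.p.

P = $44.58

Social marginal benefit = demand + MEB = 91.35 - 0.11Q.
Set SMB = MC: 91.35 - 0.11Q = 55.10 + 0.50Q → Q* = 59.4262.
Consumer price on the demand curve at Q*: 87.96 − 0.73×59.4262 = 44.5789.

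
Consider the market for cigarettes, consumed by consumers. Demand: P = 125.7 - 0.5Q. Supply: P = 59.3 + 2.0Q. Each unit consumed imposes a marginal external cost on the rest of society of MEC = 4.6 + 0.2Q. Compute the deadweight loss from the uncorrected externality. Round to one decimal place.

Market equilibrium (private): 59.3 + 2.0Q = 125.7 - 0.5Q → Q_m = 26.5600.
Social marginal benefit = demand − MEC = 121.1 - 0.7Q.
Set SMB = MC: 121.1 - 0.7Q = 59.3 + 2.0Q → Q* = 22.8889.
Between Q* and Q_m the wedge MC − SMB runs linearly from 0 to MEC(Q_m), so the loss is a triangle.
DWL = ½ × 3.6711 × 9.9120 = 18.1940.

DWL = 18.2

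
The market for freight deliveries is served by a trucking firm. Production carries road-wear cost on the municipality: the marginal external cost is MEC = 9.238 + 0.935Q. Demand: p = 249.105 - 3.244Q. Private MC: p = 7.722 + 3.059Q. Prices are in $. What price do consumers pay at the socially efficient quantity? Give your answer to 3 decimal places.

P = $145.060

Social marginal cost = private MC + MEC = 16.960 + 3.994Q.
Set SMC = demand: 16.960 + 3.994Q = 249.105 - 3.244Q → Q* = 32.0731.
Consumer price on the demand curve at Q*: 249.105 − 3.244×32.0731 = 145.0599.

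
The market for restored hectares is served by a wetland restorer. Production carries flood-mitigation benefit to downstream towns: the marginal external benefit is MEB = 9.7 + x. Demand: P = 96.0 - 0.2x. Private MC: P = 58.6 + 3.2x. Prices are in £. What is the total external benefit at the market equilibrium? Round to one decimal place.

Market equilibrium (private): 58.6 + 3.2x = 96.0 - 0.2x → x_m = 11.0000.
Total external benefit = ∫₀^{x_m} (9.7 + 1.0x) dx = 9.7×11.0000 + ½×1.0×11.0000² = 167.2000.

£167.2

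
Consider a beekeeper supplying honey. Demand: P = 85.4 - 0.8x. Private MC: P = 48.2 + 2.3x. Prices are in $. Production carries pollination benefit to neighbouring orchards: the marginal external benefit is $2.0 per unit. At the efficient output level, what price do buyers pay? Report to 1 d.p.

P = $75.3

Social marginal cost = private MC − MEB = 46.2 + 2.3x.
Set SMC = demand: 46.2 + 2.3x = 85.4 - 0.8x → x* = 12.6452.
Consumer price on the demand curve at x*: 85.4 − 0.8×12.6452 = 75.2838.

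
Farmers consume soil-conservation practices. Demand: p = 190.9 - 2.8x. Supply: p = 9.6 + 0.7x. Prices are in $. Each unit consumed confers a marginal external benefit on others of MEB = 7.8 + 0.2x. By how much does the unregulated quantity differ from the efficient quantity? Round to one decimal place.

Market equilibrium (private): 9.6 + 0.7x = 190.9 - 2.8x → x_m = 51.8000.
Social marginal benefit = demand + MEB = 198.7 - 2.6x.
Set SMB = MC: 198.7 - 2.6x = 9.6 + 0.7x → x* = 57.3030.
Gap = |51.8000 − 57.3030| = 5.5030.

5.5 units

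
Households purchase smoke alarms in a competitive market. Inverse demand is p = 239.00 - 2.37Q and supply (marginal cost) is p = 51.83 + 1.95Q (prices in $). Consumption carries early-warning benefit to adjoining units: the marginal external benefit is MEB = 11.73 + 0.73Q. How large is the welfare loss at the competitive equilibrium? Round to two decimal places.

DWL = $261.83

Market equilibrium (private): 51.83 + 1.95Q = 239.00 - 2.37Q → Q_m = 43.3264.
Social marginal benefit = demand + MEB = 250.73 - 1.64Q.
Set SMB = MC: 250.73 - 1.64Q = 51.83 + 1.95Q → Q* = 55.4039.
The loss is the area between SMB and MC from Q* to Q_m; with linear curves that's a triangle of height MEB(Q_m).
DWL = ½ × 12.0775 × 43.3583 = 261.8299.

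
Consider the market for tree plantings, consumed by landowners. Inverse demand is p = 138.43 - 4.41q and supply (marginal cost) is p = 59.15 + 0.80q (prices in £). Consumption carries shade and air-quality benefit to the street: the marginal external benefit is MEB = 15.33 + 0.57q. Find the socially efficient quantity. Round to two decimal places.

q* = 20.39

Social marginal benefit = demand + MEB = 153.76 - 3.84q.
Set SMB = MC: 153.76 - 3.84q = 59.15 + 0.80q → q* = 20.3901.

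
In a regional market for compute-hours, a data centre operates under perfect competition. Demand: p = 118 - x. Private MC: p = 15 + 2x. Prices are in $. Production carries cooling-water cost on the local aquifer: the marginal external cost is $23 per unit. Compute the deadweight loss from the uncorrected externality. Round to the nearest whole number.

DWL = $88

Market equilibrium (private): 15 + 2x = 118 - x → x_m = 34.3333.
Social marginal cost = private MC + MEC = 38 + 2x.
Set SMC = demand: 38 + 2x = 118 - x → x* = 26.6667.
Height of the DWL triangle at x_m is SMC(x_m) − demand(x_m) = MEC(x_m) = 23.0000.
DWL = ½ × 7.6666 × 23.0000 = 88.1659.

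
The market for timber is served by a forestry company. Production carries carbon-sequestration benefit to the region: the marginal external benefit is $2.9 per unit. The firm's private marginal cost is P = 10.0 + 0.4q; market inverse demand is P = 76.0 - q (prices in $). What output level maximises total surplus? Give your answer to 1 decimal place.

Social marginal cost = private MC − MEB = 7.1 + 0.4q.
Set SMC = demand: 7.1 + 0.4q = 76.0 - q → q* = 49.2143.

q* = 49.2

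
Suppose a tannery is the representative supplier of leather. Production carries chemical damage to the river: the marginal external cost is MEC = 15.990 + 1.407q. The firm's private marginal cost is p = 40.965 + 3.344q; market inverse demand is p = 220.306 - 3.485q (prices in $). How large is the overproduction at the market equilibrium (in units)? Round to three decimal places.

Market equilibrium (private): 40.965 + 3.344q = 220.306 - 3.485q → q_m = 26.2617.
Social marginal cost = private MC + MEC = 56.955 + 4.751q.
Set SMC = demand: 56.955 + 4.751q = 220.306 - 3.485q → q* = 19.8338.
Gap = |26.2617 − 19.8338| = 6.4279.

6.428 units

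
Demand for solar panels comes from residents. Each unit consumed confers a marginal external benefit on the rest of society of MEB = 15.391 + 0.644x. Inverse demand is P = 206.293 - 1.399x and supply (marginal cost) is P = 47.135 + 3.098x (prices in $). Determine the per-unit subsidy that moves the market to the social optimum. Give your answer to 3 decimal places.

Social marginal benefit = demand + MEB = 221.684 - 0.755x.
Set SMB = MC: 221.684 - 0.755x = 47.135 + 3.098x → x* = 45.3021.
The Pigouvian subsidy equals MEB at x*: 15.391 + 0.644×45.3021 = 44.5656.

subsidy = $44.566 per unit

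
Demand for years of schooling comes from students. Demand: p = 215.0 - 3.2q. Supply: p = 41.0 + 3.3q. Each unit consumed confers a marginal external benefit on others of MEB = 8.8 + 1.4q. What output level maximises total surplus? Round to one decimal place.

Social marginal benefit = demand + MEB = 223.8 - 1.8q.
Set SMB = MC: 223.8 - 1.8q = 41.0 + 3.3q → q* = 35.8431.

q* = 35.8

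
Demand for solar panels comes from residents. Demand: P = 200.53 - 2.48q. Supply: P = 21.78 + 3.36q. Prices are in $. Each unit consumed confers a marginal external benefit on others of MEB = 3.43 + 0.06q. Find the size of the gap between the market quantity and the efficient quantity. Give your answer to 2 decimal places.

Market equilibrium (private): 21.78 + 3.36q = 200.53 - 2.48q → q_m = 30.6079.
Social marginal benefit = demand + MEB = 203.96 - 2.42q.
Set SMB = MC: 203.96 - 2.42q = 21.78 + 3.36q → q* = 31.5190.
Gap = |30.6079 − 31.5190| = 0.9111.

0.91 units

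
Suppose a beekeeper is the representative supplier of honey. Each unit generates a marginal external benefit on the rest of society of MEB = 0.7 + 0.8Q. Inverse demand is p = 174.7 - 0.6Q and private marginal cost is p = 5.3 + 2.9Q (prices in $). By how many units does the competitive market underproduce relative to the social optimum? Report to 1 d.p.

Market equilibrium (private): 5.3 + 2.9Q = 174.7 - 0.6Q → Q_m = 48.4000.
Social marginal cost = private MC − MEB = 4.6 + 2.1Q.
Set SMC = demand: 4.6 + 2.1Q = 174.7 - 0.6Q → Q* = 63.0000.
Gap = |48.4000 − 63.0000| = 14.6000.

14.6 units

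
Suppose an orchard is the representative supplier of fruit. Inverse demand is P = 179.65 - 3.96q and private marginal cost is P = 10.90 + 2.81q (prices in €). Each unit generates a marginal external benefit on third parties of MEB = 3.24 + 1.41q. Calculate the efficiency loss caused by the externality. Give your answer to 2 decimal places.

Market equilibrium (private): 10.90 + 2.81q = 179.65 - 3.96q → q_m = 24.9261.
Social marginal cost = private MC − MEB = 7.66 + 1.40q.
Set SMC = demand: 7.66 + 1.40q = 179.65 - 3.96q → q* = 32.0877.
The welfare-loss triangle has base |q_m − q*| and height MEB(q_m) (the vertical gap between SMC and demand is zero at q* and MEB at q_m).
DWL = ½ × 7.1616 × 38.3859 = 137.4522.

DWL = €137.45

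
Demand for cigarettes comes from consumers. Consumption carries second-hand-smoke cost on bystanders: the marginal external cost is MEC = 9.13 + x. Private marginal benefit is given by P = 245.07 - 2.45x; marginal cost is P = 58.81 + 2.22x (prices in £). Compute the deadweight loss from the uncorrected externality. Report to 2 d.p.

Market equilibrium (private): 58.81 + 2.22x = 245.07 - 2.45x → x_m = 39.8844.
Social marginal benefit = demand − MEC = 235.94 - 3.45x.
Set SMB = MC: 235.94 - 3.45x = 58.81 + 2.22x → x* = 31.2399.
Between x* and x_m the wedge MC − SMB runs linearly from 0 to MEC(x_m), so the loss is a triangle.
DWL = ½ × 8.6445 × 49.0144 = 211.8525.

DWL = £211.85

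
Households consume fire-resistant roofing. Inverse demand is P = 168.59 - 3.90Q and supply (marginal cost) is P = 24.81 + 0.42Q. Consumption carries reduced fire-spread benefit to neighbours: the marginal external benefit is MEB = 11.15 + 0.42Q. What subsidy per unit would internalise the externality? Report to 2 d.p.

subsidy = 27.83 per unit

Social marginal benefit = demand + MEB = 179.74 - 3.48Q.
Set SMB = MC: 179.74 - 3.48Q = 24.81 + 0.42Q → Q* = 39.7256.
The Pigouvian subsidy equals MEB at Q*: 11.15 + 0.42×39.7256 = 27.8348.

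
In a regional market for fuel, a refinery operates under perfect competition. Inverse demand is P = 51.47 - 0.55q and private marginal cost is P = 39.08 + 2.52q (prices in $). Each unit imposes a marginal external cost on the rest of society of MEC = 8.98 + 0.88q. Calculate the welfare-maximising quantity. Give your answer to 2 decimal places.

Social marginal cost = private MC + MEC = 48.06 + 3.40q.
Set SMC = demand: 48.06 + 3.40q = 51.47 - 0.55q → q* = 0.8633.

q* = 0.86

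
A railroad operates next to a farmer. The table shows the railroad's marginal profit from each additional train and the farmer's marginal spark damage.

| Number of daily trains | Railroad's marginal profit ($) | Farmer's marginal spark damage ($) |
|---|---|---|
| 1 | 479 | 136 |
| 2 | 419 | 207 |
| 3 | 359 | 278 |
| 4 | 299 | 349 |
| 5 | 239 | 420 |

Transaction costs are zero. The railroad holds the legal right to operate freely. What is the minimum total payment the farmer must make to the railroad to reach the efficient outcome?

$538

Left alone the railroad would choose level 5 (marginal profit stays positive).
Efficient level: k* = 3 (marginal profit ≥ marginal spark damage through 3).
The farmer must at least cover the railroad's forgone profit from cutting 5→3: 299 + 239 = 538.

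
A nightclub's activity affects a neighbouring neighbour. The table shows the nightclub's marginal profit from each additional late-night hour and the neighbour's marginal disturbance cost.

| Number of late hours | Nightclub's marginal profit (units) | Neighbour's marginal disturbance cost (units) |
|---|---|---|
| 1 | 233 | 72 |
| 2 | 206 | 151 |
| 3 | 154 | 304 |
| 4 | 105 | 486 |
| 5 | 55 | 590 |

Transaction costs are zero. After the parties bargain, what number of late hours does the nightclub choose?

Bargaining reaches the level where marginal profit last exceeds marginal disturbance cost.
That holds through level 2 (206 ≥ 151) but not at 3 (154 < 304).

2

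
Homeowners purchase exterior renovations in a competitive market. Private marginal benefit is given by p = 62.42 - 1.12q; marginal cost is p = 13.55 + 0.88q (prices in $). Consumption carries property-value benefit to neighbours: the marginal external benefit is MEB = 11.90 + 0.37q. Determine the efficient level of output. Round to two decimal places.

q* = 37.28

Social marginal benefit = demand + MEB = 74.32 - 0.75q.
Set SMB = MC: 74.32 - 0.75q = 13.55 + 0.88q → q* = 37.2822.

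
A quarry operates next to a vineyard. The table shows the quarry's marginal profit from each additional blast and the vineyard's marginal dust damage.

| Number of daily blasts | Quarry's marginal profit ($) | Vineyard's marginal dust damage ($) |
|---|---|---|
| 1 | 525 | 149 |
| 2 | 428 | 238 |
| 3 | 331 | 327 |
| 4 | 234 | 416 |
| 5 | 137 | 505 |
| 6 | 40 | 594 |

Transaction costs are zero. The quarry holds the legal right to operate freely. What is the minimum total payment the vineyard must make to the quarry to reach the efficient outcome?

$411

Left alone the quarry would choose level 6 (marginal profit stays positive).
Efficient level: k* = 3 (marginal profit ≥ marginal dust damage through 3).
The vineyard must at least cover the quarry's forgone profit from cutting 6→3: 234 + 137 + 40 = 411.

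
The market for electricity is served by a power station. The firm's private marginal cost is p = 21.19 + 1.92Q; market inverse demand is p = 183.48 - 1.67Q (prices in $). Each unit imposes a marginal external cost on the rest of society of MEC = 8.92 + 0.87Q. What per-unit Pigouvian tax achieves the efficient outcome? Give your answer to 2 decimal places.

Social marginal cost = private MC + MEC = 30.11 + 2.79Q.
Set SMC = demand: 30.11 + 2.79Q = 183.48 - 1.67Q → Q* = 34.3879.
The Pigouvian tax equals MEC at Q*: 8.92 + 0.87×34.3879 = 38.8375.

tax = $38.84 per unit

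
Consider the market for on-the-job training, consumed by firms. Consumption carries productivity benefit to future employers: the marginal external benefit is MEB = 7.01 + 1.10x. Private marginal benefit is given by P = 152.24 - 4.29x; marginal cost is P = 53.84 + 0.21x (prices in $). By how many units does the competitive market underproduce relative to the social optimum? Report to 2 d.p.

Market equilibrium (private): 53.84 + 0.21x = 152.24 - 4.29x → x_m = 21.8667.
Social marginal benefit = demand + MEB = 159.25 - 3.19x.
Set SMB = MC: 159.25 - 3.19x = 53.84 + 0.21x → x* = 31.0029.
Gap = |21.8667 − 31.0029| = 9.1362.

9.14 units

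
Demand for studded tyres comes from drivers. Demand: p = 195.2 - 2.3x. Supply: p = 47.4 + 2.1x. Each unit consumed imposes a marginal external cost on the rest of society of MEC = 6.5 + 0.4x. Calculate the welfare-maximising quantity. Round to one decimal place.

Social marginal benefit = demand − MEC = 188.7 - 2.7x.
Set SMB = MC: 188.7 - 2.7x = 47.4 + 2.1x → x* = 29.4375.

x* = 29.4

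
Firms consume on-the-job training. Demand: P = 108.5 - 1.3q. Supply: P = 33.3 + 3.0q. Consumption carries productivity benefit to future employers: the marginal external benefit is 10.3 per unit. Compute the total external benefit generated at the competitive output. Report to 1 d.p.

180.1

Market equilibrium (private): 33.3 + 3.0q = 108.5 - 1.3q → q_m = 17.4884.
Total external benefit = MEB × q_m = 10.3 × 17.4884 = 180.1305.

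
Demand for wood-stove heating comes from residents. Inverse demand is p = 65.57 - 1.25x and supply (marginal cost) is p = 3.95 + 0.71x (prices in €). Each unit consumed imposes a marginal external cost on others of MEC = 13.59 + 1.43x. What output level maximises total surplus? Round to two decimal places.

x* = 14.17

Social marginal benefit = demand − MEC = 51.98 - 2.68x.
Set SMB = MC: 51.98 - 2.68x = 3.95 + 0.71x → x* = 14.1681.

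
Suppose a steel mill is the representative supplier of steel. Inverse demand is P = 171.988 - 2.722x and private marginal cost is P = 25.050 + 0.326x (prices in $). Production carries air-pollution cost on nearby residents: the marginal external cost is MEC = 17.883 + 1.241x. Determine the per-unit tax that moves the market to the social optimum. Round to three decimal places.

Social marginal cost = private MC + MEC = 42.933 + 1.567x.
Set SMC = demand: 42.933 + 1.567x = 171.988 - 2.722x → x* = 30.0898.
The Pigouvian tax equals MEC at x*: 17.883 + 1.241×30.0898 = 55.2244.

tax = $55.224 per unit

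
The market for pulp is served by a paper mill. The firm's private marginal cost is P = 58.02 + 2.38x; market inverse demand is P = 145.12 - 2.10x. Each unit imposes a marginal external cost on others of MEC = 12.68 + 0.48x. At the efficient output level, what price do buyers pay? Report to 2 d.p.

Social marginal cost = private MC + MEC = 70.70 + 2.86x.
Set SMC = demand: 70.70 + 2.86x = 145.12 - 2.10x → x* = 15.0040.
Consumer price on the demand curve at x*: 145.12 − 2.10×15.0040 = 113.6116.

P = 113.61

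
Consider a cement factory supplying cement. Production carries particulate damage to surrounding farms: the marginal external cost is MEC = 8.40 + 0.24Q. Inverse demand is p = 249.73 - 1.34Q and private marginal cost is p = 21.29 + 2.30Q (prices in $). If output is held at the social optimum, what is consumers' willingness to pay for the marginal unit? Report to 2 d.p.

P = $173.74

Social marginal cost = private MC + MEC = 29.69 + 2.54Q.
Set SMC = demand: 29.69 + 2.54Q = 249.73 - 1.34Q → Q* = 56.7113.
Consumer price on the demand curve at Q*: 249.73 − 1.34×56.7113 = 173.7369.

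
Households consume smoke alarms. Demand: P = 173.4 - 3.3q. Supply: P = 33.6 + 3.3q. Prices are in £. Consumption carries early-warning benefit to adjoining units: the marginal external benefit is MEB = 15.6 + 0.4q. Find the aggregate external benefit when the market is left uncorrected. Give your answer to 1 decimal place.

£420.2

Market equilibrium (private): 33.6 + 3.3q = 173.4 - 3.3q → q_m = 21.1818.
Total external benefit = ∫₀^{q_m} (15.6 + 0.4q) dq = 15.6×21.1818 + ½×0.4×21.1818² = 420.1698.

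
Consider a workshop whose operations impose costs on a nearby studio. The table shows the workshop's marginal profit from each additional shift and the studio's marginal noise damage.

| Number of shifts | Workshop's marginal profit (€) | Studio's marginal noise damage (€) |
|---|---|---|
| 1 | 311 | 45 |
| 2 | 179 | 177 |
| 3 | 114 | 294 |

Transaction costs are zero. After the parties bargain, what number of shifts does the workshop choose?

Bargaining reaches the level where marginal profit last exceeds marginal noise damage.
That holds through level 2 (179 ≥ 177) but not at 3 (114 < 294).

2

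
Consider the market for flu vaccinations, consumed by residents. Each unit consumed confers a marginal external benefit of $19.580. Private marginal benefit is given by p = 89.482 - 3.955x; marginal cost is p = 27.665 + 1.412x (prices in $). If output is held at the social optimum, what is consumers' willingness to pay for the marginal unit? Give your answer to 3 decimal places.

P = $29.500

Social marginal benefit = demand + MEB = 109.062 - 3.955x.
Set SMB = MC: 109.062 - 3.955x = 27.665 + 1.412x → x* = 15.1662.
Consumer price on the demand curve at x*: 89.482 − 3.955×15.1662 = 29.4997.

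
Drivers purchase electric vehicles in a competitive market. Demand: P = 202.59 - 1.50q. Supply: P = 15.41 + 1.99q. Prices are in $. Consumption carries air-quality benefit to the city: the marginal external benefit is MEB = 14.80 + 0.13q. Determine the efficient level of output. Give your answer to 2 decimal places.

Social marginal benefit = demand + MEB = 217.39 - 1.37q.
Set SMB = MC: 217.39 - 1.37q = 15.41 + 1.99q → q* = 60.1131.

q* = 60.11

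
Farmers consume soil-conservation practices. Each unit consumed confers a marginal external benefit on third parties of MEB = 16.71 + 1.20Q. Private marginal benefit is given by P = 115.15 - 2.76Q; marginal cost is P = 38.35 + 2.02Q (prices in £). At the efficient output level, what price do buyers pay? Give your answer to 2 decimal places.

Social marginal benefit = demand + MEB = 131.86 - 1.56Q.
Set SMB = MC: 131.86 - 1.56Q = 38.35 + 2.02Q → Q* = 26.1201.
Consumer price on the demand curve at Q*: 115.15 − 2.76×26.1201 = 43.0585.

P = £43.06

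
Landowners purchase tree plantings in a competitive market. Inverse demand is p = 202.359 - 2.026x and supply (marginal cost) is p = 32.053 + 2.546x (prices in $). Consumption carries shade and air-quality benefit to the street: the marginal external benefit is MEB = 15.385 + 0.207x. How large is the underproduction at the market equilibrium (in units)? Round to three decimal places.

5.291 units

Market equilibrium (private): 32.053 + 2.546x = 202.359 - 2.026x → x_m = 37.2498.
Social marginal benefit = demand + MEB = 217.744 - 1.819x.
Set SMB = MC: 217.744 - 1.819x = 32.053 + 2.546x → x* = 42.5409.
Gap = |37.2498 − 42.5409| = 5.2911.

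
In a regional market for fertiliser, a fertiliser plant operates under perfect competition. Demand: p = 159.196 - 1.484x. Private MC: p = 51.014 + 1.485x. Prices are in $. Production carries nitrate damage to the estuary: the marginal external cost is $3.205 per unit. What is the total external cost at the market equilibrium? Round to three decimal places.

$116.781

Market equilibrium (private): 51.014 + 1.485x = 159.196 - 1.484x → x_m = 36.4372.
Total external cost = MEC × x_m = 3.205 × 36.4372 = 116.7812.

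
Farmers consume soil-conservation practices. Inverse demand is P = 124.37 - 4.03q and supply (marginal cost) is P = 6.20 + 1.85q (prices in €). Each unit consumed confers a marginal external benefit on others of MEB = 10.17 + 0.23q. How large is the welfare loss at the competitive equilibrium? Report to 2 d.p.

DWL = €19.36

Market equilibrium (private): 6.20 + 1.85q = 124.37 - 4.03q → q_m = 20.0969.
Social marginal benefit = demand + MEB = 134.54 - 3.80q.
Set SMB = MC: 134.54 - 3.80q = 6.20 + 1.85q → q* = 22.7150.
The loss is the area between SMB and MC from q* to q_m; with linear curves that's a triangle of height MEB(q_m).
DWL = ½ × 2.6181 × 14.7923 = 19.3639.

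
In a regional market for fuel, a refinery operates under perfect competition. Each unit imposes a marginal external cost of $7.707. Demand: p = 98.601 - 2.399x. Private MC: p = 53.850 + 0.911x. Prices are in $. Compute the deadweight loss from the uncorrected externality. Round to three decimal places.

DWL = $8.972

Market equilibrium (private): 53.850 + 0.911x = 98.601 - 2.399x → x_m = 13.5199.
Social marginal cost = private MC + MEC = 61.557 + 0.911x.
Set SMC = demand: 61.557 + 0.911x = 98.601 - 2.399x → x* = 11.1915.
Between x* and x_m the wedge SMC − demand runs linearly from 0 to MEC(x_m), so the loss is a triangle.
DWL = ½ × 2.3284 × 7.7070 = 8.9725.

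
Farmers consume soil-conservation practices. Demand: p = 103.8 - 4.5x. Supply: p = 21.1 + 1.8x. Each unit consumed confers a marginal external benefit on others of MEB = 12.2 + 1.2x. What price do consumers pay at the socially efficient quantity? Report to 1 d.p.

P = 20.1

Social marginal benefit = demand + MEB = 116.0 - 3.3x.
Set SMB = MC: 116.0 - 3.3x = 21.1 + 1.8x → x* = 18.6078.
Consumer price on the demand curve at x*: 103.8 − 4.5×18.6078 = 20.0649.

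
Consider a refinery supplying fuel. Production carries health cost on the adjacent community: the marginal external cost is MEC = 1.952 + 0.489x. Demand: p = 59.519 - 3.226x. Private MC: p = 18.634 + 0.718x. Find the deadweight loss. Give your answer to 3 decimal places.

DWL = 5.560

Market equilibrium (private): 18.634 + 0.718x = 59.519 - 3.226x → x_m = 10.3664.
Social marginal cost = private MC + MEC = 20.586 + 1.207x.
Set SMC = demand: 20.586 + 1.207x = 59.519 - 3.226x → x* = 8.7825.
The loss is the area between SMC and demand from x* to x_m; with linear curves that's a triangle of height MEC(x_m).
DWL = ½ × 1.5839 × 7.0212 = 5.5604.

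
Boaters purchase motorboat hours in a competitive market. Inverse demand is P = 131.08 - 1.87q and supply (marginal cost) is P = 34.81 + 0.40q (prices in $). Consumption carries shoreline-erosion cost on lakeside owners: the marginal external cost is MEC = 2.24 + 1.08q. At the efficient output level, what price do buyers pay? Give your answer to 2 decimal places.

Social marginal benefit = demand − MEC = 128.84 - 2.95q.
Set SMB = MC: 128.84 - 2.95q = 34.81 + 0.40q → q* = 28.0687.
Consumer price on the demand curve at q*: 131.08 − 1.87×28.0687 = 78.5915.

P = $78.59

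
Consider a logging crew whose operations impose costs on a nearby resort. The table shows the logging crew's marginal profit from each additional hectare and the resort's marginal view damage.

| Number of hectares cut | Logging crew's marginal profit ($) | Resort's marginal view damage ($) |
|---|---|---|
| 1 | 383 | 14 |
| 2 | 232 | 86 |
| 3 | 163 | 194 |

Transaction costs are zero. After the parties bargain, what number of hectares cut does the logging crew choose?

Bargaining reaches the level where marginal profit last exceeds marginal view damage.
That holds through level 2 (232 ≥ 86) but not at 3 (163 < 194).

2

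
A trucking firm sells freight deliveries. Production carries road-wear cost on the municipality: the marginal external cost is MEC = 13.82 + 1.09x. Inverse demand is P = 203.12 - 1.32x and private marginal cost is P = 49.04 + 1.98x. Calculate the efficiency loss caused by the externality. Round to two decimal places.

Market equilibrium (private): 49.04 + 1.98x = 203.12 - 1.32x → x_m = 46.6909.
Social marginal cost = private MC + MEC = 62.86 + 3.07x.
Set SMC = demand: 62.86 + 3.07x = 203.12 - 1.32x → x* = 31.9499.
The loss is the area between SMC and demand from x* to x_m; with linear curves that's a triangle of height MEC(x_m).
DWL = ½ × 14.7410 × 64.7131 = 476.9679.

DWL = 476.97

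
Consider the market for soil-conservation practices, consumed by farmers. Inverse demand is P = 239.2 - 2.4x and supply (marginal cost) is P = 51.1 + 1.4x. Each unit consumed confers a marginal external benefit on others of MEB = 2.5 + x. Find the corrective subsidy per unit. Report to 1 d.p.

subsidy = 70.6 per unit

Social marginal benefit = demand + MEB = 241.7 - 1.4x.
Set SMB = MC: 241.7 - 1.4x = 51.1 + 1.4x → x* = 68.0714.
The Pigouvian subsidy equals MEB at x*: 2.5 + 1.0×68.0714 = 70.5714.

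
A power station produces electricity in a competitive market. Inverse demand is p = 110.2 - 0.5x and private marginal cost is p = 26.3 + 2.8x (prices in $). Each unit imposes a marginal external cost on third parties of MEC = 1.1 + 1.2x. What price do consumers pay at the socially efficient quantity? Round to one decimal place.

Social marginal cost = private MC + MEC = 27.4 + 4.0x.
Set SMC = demand: 27.4 + 4.0x = 110.2 - 0.5x → x* = 18.4000.
Consumer price on the demand curve at x*: 110.2 − 0.5×18.4000 = 101.0000.

P = $101.0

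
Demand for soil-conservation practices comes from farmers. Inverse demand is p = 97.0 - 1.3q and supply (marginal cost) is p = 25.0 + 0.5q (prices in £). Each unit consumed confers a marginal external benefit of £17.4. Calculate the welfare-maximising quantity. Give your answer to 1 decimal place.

q* = 49.7

Social marginal benefit = demand + MEB = 114.4 - 1.3q.
Set SMB = MC: 114.4 - 1.3q = 25.0 + 0.5q → q* = 49.6667.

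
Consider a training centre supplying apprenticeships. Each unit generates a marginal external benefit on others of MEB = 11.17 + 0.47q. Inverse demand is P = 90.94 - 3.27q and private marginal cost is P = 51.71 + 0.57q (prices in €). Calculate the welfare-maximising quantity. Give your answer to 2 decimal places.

q* = 14.96

Social marginal cost = private MC − MEB = 40.54 + 0.10q.
Set SMC = demand: 40.54 + 0.10q = 90.94 - 3.27q → q* = 14.9555.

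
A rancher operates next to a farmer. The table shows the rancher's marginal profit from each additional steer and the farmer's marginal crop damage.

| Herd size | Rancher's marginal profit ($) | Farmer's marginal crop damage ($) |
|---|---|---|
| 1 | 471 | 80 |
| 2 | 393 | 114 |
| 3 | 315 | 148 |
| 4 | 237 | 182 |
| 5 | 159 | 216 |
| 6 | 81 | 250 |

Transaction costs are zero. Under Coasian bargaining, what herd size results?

Bargaining reaches the level where marginal profit last exceeds marginal crop damage.
That holds through level 4 (237 ≥ 182) but not at 5 (159 < 216).

4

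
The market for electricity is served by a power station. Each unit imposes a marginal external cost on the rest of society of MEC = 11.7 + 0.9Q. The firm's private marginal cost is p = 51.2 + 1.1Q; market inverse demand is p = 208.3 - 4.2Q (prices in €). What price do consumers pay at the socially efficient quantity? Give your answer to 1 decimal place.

Social marginal cost = private MC + MEC = 62.9 + 2.0Q.
Set SMC = demand: 62.9 + 2.0Q = 208.3 - 4.2Q → Q* = 23.4516.
Consumer price on the demand curve at Q*: 208.3 − 4.2×23.4516 = 109.8033.

P = €109.8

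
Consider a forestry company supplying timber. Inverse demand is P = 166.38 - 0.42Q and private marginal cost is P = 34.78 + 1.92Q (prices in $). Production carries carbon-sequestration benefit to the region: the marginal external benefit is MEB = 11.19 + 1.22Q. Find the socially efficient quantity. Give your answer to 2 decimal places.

Social marginal cost = private MC − MEB = 23.59 + 0.70Q.
Set SMC = demand: 23.59 + 0.70Q = 166.38 - 0.42Q → Q* = 127.4911.

Q* = 127.49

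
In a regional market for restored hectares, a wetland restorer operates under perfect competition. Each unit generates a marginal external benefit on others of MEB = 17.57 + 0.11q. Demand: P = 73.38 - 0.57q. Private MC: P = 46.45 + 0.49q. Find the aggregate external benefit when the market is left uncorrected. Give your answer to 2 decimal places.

Market equilibrium (private): 46.45 + 0.49q = 73.38 - 0.57q → q_m = 25.4057.
Total external benefit = ∫₀^{q_m} (17.57 + 0.11q) dq = 17.57×25.4057 + ½×0.11×25.4057² = 481.8779.

481.88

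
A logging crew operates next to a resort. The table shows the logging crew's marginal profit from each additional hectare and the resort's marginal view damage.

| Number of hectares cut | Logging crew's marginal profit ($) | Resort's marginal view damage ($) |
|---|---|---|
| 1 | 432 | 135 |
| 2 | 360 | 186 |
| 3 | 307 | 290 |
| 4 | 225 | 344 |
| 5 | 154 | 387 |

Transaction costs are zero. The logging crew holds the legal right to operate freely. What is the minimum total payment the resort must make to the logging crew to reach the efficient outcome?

$379

Left alone the logging crew would choose level 5 (marginal profit stays positive).
Efficient level: k* = 3 (marginal profit ≥ marginal view damage through 3).
The resort must at least cover the logging crew's forgone profit from cutting 5→3: 225 + 154 = 379.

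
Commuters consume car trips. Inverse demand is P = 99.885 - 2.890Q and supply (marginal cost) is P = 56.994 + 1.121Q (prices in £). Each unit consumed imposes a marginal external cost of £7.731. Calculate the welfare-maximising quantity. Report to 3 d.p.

Social marginal benefit = demand − MEC = 92.154 - 2.890Q.
Set SMB = MC: 92.154 - 2.890Q = 56.994 + 1.121Q → Q* = 8.7659.

Q* = 8.766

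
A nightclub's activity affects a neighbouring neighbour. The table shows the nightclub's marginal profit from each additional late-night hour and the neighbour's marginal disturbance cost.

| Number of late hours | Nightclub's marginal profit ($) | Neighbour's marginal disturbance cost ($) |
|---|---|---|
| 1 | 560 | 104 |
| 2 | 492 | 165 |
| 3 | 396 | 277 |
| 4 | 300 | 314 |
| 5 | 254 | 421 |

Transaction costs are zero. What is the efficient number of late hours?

Bargaining reaches the level where marginal profit last exceeds marginal disturbance cost.
That holds through level 3 (396 ≥ 277) but not at 4 (300 < 314).

3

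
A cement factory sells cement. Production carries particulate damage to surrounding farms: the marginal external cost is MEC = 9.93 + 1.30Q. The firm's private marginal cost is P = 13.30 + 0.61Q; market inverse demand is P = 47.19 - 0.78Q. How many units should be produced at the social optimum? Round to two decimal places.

Social marginal cost = private MC + MEC = 23.23 + 1.91Q.
Set SMC = demand: 23.23 + 1.91Q = 47.19 - 0.78Q → Q* = 8.9071.

Q* = 8.91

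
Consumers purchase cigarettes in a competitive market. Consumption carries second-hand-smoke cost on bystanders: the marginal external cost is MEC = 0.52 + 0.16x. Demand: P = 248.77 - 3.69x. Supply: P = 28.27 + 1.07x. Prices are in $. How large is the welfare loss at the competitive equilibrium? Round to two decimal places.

Market equilibrium (private): 28.27 + 1.07x = 248.77 - 3.69x → x_m = 46.3235.
Social marginal benefit = demand − MEC = 248.25 - 3.85x.
Set SMB = MC: 248.25 - 3.85x = 28.27 + 1.07x → x* = 44.7114.
The welfare-loss triangle has base |x_m − x*| and height MEC(x_m) (the vertical gap between SMB and MC is zero at x* and MEC at x_m).
DWL = ½ × 1.6121 × 7.9318 = 6.3934.

DWL = $6.39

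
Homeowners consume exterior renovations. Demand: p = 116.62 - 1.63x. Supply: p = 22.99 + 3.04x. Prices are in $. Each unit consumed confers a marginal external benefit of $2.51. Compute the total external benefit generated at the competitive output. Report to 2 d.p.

$50.32

Market equilibrium (private): 22.99 + 3.04x = 116.62 - 1.63x → x_m = 20.0493.
Total external benefit = MEB × x_m = 2.51 × 20.0493 = 50.3237.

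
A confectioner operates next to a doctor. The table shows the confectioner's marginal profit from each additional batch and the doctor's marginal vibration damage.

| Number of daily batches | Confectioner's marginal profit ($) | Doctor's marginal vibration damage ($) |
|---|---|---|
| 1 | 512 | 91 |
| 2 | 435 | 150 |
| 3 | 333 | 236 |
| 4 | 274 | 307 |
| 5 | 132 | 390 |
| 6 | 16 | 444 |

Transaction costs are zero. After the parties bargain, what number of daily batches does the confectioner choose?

Bargaining reaches the level where marginal profit last exceeds marginal vibration damage.
That holds through level 3 (333 ≥ 236) but not at 4 (274 < 307).

3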